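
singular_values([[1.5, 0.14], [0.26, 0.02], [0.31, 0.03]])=[1.56, 0.0]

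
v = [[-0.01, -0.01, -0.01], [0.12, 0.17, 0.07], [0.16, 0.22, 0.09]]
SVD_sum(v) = [[-0.01, -0.01, -0.01], [0.12, 0.17, 0.07], [0.16, 0.22, 0.09]] + [[-0.0, 0.00, -0.0], [-0.00, 0.00, -0.0], [-0.00, 0.00, -0.00]] + [[0.0, -0.00, -0.00], [-0.0, 0.0, 0.00], [0.0, -0.0, -0.00]]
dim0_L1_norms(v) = [0.29, 0.4, 0.17]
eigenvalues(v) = [(0.25+0j), 0j, -0j]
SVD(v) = [[-0.05, 1.0, -0.04], [0.61, 0.06, 0.79], [0.79, 0.01, -0.61]] @ diag([0.3613348234078548, 0.005564247644460573, 0.002486873733312516]) @ [[0.55, 0.77, 0.32], [-0.18, 0.48, -0.86], [-0.81, 0.42, 0.40]]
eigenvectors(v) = [[-0.05+0.00j, 0.68+0.00j, 0.68-0.00j],[(0.61+0j), (-0.34+0.2j), -0.34-0.20j],[0.79+0.00j, -0.35-0.50j, (-0.35+0.5j)]]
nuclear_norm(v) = 0.37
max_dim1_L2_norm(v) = 0.29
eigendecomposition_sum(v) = [[-0.01+0.00j, -0.02+0.00j, -0.01+0.00j], [(0.12-0j), (0.17-0j), 0.07+0.00j], [0.16-0.00j, 0.22-0.00j, 0.09+0.00j]] + [[0j, 0j, -0.00+0.00j], [-0.00-0.00j, (-0+0j), 0.00-0.00j], [-0j, (-0-0j), 0j]] + [[-0j, -0j, -0.00-0.00j], [-0.00+0.00j, (-0-0j), 0.00+0.00j], [0.00+0.00j, -0.00+0.00j, -0j]]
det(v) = 0.00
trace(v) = 0.25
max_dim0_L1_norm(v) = 0.4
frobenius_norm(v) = 0.36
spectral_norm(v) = 0.36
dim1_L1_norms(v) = [0.03, 0.36, 0.47]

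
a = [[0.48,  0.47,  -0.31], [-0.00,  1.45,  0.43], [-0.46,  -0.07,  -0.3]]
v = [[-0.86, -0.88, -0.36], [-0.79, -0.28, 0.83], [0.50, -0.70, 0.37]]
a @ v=[[-0.94, -0.34, 0.10], [-0.93, -0.71, 1.36], [0.30, 0.63, -0.0]]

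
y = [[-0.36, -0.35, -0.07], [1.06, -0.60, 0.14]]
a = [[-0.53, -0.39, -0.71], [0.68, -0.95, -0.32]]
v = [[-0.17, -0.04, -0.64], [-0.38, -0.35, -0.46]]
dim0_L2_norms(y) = [1.12, 0.69, 0.16]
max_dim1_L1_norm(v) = 1.19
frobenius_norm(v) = 0.96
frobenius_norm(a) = 1.55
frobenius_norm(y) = 1.33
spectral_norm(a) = 1.25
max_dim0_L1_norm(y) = 1.42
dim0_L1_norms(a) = [1.21, 1.34, 1.03]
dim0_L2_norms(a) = [0.86, 1.03, 0.78]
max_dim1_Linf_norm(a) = 0.95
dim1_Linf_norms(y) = [0.36, 1.06]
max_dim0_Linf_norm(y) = 1.06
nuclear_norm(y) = 1.72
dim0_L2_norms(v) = [0.42, 0.35, 0.79]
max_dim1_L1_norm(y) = 1.8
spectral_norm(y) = 1.24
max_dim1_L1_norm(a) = 1.95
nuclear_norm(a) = 2.17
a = v + y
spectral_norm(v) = 0.91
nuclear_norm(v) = 1.21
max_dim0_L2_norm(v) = 0.79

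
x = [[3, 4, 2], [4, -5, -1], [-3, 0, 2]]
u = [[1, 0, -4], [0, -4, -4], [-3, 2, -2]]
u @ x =[[15, 4, -6], [-4, 20, -4], [5, -22, -12]]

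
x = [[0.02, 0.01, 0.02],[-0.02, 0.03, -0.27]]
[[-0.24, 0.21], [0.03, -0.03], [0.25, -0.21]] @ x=[[-0.01, 0.00, -0.06], [0.0, -0.00, 0.01], [0.01, -0.00, 0.06]]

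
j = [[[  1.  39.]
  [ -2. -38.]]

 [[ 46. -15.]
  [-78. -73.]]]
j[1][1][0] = -78.0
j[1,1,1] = -73.0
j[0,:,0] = [1.0, -2.0]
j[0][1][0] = -2.0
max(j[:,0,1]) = 39.0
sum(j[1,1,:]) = -151.0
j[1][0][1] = -15.0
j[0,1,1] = -38.0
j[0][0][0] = 1.0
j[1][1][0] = -78.0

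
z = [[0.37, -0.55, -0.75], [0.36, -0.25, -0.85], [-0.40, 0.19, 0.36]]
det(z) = -0.066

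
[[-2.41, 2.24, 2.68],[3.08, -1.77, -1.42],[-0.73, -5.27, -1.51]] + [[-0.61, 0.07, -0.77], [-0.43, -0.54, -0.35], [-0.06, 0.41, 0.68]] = [[-3.02, 2.31, 1.91], [2.65, -2.31, -1.77], [-0.79, -4.86, -0.83]]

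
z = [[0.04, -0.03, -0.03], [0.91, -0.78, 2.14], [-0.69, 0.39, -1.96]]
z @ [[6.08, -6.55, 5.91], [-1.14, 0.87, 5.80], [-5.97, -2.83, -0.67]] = [[0.46, -0.20, 0.08], [-6.35, -12.70, -0.58], [7.06, 10.41, -0.5]]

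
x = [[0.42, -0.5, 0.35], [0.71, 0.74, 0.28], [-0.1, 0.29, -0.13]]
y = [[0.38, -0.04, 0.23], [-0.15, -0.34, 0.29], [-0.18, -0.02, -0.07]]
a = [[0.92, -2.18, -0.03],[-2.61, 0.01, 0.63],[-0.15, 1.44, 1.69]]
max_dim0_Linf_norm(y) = 0.38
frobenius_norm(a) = 4.21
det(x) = -0.01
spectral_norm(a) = 3.29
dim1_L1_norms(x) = [1.27, 1.73, 0.52]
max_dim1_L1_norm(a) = 3.28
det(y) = 0.00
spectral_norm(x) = 1.07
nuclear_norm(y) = 0.96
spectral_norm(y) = 0.50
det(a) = -10.12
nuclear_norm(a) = 6.91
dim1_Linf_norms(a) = [2.18, 2.61, 1.69]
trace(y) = -0.03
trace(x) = 1.03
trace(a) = 2.62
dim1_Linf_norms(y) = [0.38, 0.34, 0.18]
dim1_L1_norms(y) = [0.65, 0.78, 0.27]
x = y @ a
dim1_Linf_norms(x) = [0.5, 0.74, 0.29]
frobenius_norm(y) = 0.68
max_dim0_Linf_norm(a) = 2.61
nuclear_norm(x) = 1.88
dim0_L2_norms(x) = [0.83, 0.94, 0.47]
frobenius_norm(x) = 1.34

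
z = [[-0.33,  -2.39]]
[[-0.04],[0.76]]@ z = [[0.01, 0.10], [-0.25, -1.82]]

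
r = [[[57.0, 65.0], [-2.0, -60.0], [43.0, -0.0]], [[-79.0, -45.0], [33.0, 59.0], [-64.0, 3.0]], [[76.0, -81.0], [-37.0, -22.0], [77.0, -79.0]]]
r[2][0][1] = -81.0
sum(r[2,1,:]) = -59.0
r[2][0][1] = -81.0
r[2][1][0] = -37.0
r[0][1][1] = -60.0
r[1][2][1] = 3.0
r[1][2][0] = -64.0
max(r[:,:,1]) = 65.0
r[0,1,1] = -60.0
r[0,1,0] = -2.0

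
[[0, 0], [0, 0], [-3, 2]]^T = [[0, 0, -3], [0, 0, 2]]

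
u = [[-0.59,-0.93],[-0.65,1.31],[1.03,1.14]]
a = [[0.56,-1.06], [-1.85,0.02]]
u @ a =[[1.39, 0.61], [-2.79, 0.72], [-1.53, -1.07]]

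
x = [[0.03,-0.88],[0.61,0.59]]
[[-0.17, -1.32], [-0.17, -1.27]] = x@[[-0.45, -3.41],[0.18, 1.38]]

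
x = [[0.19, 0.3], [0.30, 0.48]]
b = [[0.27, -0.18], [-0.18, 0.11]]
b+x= [[0.46, 0.12],[0.12, 0.59]]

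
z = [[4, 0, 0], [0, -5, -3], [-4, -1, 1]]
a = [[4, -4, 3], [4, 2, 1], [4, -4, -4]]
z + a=[[8, -4, 3], [4, -3, -2], [0, -5, -3]]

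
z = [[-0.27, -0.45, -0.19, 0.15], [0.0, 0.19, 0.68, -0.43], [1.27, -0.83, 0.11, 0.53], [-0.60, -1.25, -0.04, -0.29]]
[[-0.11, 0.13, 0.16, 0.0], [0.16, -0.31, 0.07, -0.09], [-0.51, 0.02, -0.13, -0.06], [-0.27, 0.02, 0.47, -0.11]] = z@[[-0.21, -0.08, -0.29, -0.02], [0.31, -0.03, -0.25, 0.08], [0.15, -0.29, 0.18, -0.1], [-0.00, 0.25, 0.02, 0.08]]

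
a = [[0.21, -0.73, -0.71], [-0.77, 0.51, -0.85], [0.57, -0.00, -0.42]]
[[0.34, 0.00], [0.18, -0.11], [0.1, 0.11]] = a@[[-0.04, 0.19], [-0.19, 0.06], [-0.29, -0.01]]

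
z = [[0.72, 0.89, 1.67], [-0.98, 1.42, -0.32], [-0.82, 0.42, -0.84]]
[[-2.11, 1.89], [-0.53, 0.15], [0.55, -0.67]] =z@ [[-0.38, 1.00], [-0.79, 0.85], [-0.68, 0.25]]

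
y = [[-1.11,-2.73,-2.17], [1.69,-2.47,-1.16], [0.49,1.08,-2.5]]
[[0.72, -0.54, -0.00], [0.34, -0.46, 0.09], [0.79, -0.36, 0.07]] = y @[[-0.02, -0.04, 0.04], [0.00, 0.08, -0.0], [-0.32, 0.17, -0.02]]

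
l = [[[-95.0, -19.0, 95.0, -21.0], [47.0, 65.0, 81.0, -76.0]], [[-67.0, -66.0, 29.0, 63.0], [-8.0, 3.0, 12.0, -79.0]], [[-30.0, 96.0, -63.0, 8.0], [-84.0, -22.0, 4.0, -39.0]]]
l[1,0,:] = [-67.0, -66.0, 29.0, 63.0]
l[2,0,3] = 8.0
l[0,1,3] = -76.0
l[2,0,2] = -63.0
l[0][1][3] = -76.0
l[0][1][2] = 81.0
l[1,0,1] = -66.0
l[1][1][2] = 12.0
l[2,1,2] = 4.0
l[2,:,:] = [[-30.0, 96.0, -63.0, 8.0], [-84.0, -22.0, 4.0, -39.0]]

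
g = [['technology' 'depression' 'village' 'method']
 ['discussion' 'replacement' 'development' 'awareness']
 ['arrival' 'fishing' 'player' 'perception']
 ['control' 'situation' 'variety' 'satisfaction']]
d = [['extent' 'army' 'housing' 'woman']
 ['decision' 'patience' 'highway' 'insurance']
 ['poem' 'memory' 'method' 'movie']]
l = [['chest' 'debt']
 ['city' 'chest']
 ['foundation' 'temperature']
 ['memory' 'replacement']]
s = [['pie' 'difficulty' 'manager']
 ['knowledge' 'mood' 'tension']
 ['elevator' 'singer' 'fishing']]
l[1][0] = 'city'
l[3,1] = 'replacement'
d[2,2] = 'method'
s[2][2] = 'fishing'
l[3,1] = 'replacement'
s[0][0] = 'pie'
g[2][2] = 'player'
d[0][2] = 'housing'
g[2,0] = 'arrival'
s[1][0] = 'knowledge'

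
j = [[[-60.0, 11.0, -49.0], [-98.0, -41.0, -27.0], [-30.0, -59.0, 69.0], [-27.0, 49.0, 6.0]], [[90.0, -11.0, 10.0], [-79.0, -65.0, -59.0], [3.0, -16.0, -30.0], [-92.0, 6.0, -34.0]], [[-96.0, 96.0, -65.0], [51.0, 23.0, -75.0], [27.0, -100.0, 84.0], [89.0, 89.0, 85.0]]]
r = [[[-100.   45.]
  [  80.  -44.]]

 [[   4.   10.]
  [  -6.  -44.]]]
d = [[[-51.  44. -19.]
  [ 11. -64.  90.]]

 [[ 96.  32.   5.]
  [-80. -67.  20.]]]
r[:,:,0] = [[-100.0, 80.0], [4.0, -6.0]]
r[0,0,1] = 45.0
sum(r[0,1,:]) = 36.0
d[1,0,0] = 96.0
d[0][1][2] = 90.0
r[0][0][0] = -100.0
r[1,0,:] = [4.0, 10.0]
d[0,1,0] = 11.0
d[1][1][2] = 20.0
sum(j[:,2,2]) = 123.0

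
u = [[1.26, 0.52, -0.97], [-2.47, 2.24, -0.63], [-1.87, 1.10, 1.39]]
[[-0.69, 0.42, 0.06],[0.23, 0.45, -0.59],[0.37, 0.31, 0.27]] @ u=[[-2.02, 0.65, 0.49], [0.28, 0.48, -1.33], [-0.80, 1.18, -0.18]]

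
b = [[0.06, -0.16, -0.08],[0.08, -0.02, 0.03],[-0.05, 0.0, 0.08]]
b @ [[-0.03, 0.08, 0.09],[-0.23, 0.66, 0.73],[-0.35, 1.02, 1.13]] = [[0.06, -0.18, -0.20], [-0.01, 0.02, 0.03], [-0.03, 0.08, 0.09]]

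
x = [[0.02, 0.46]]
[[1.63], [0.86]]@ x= [[0.03,0.75], [0.02,0.4]]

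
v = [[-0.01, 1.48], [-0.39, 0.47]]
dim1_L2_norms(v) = [1.48, 0.61]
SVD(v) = [[-0.95,-0.32], [-0.32,0.95]] @ diag([1.5583772924624408, 0.3673693159988071]) @ [[0.09, -1.0], [-1.00, -0.09]]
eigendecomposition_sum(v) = [[(-0+0.4j),  (0.74-0.24j)], [(-0.2+0.06j),  (0.24+0.32j)]] + [[(-0-0.4j), 0.74+0.24j],[(-0.2-0.06j), 0.24-0.32j]]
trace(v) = 0.46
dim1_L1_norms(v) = [1.49, 0.86]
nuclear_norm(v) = 1.93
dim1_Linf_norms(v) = [1.48, 0.47]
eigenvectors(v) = [[(0.89+0j), (0.89-0j)], [0.14+0.43j, 0.14-0.43j]]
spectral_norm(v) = 1.56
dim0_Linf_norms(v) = [0.39, 1.48]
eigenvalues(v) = [(0.23+0.72j), (0.23-0.72j)]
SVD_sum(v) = [[-0.13, 1.47], [-0.04, 0.50]] + [[0.12,0.01],[-0.35,-0.03]]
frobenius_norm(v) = 1.60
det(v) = 0.57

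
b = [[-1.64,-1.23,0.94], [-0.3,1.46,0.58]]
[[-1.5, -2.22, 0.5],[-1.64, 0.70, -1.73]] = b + [[0.14, -0.99, -0.44], [-1.34, -0.76, -2.31]]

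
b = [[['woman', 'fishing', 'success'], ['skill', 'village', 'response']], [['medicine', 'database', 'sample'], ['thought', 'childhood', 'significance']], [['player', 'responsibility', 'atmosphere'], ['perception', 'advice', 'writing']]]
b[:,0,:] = [['woman', 'fishing', 'success'], ['medicine', 'database', 'sample'], ['player', 'responsibility', 'atmosphere']]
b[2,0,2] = 'atmosphere'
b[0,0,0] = 'woman'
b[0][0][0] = 'woman'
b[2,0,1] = 'responsibility'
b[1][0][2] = 'sample'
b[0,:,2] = ['success', 'response']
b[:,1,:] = [['skill', 'village', 'response'], ['thought', 'childhood', 'significance'], ['perception', 'advice', 'writing']]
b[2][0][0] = 'player'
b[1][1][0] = 'thought'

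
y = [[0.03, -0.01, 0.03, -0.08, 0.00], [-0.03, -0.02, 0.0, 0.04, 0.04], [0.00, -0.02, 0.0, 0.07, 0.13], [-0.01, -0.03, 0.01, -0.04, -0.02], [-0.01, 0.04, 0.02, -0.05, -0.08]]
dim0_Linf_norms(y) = [0.03, 0.04, 0.03, 0.08, 0.13]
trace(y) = -0.11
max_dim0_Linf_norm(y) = 0.13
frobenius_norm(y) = 0.22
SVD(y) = [[-0.26, 0.88, 0.17, 0.12, -0.35], [0.3, -0.12, -0.54, 0.49, -0.6], [0.74, 0.28, 0.24, 0.37, 0.41], [-0.18, 0.31, -0.76, 0.01, 0.54], [-0.51, -0.2, 0.21, 0.78, 0.23]] @ diag([0.19679690628282145, 0.08599990100211138, 0.04525288691588239, 0.030440953997694198, 0.0007205904704270036]) @ [[-0.05, -0.17, -0.1, 0.6, 0.78], [0.33, -0.34, 0.29, -0.66, 0.49], [0.59, 0.78, 0.04, 0.04, 0.18], [-0.63, 0.4, 0.63, -0.09, 0.2], [-0.38, 0.28, -0.71, -0.44, 0.28]]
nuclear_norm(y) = 0.36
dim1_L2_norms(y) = [0.09, 0.07, 0.15, 0.06, 0.1]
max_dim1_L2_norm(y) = 0.15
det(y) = -0.00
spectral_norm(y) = 0.20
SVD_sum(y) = [[0.0,  0.01,  0.01,  -0.03,  -0.04], [-0.00,  -0.01,  -0.01,  0.04,  0.05], [-0.01,  -0.02,  -0.01,  0.09,  0.11], [0.00,  0.01,  0.0,  -0.02,  -0.03], [0.01,  0.02,  0.01,  -0.06,  -0.08]] + [[0.03, -0.03, 0.02, -0.05, 0.04], [-0.0, 0.0, -0.0, 0.01, -0.00], [0.01, -0.01, 0.01, -0.02, 0.01], [0.01, -0.01, 0.01, -0.02, 0.01], [-0.01, 0.01, -0.01, 0.01, -0.01]] + [[0.00, 0.01, 0.00, 0.0, 0.00],  [-0.01, -0.02, -0.0, -0.00, -0.0],  [0.01, 0.01, 0.00, 0.0, 0.0],  [-0.02, -0.03, -0.00, -0.0, -0.01],  [0.01, 0.01, 0.0, 0.0, 0.0]] + [[-0.0, 0.0, 0.0, -0.0, 0.0], [-0.01, 0.01, 0.01, -0.0, 0.00], [-0.01, 0.0, 0.01, -0.0, 0.0], [-0.00, 0.0, 0.0, -0.0, 0.0], [-0.01, 0.01, 0.01, -0.0, 0.0]] + [[0.0, -0.0, 0.00, 0.0, -0.0],[0.0, -0.00, 0.00, 0.0, -0.00],[-0.00, 0.00, -0.00, -0.0, 0.00],[-0.00, 0.00, -0.00, -0.00, 0.0],[-0.00, 0.0, -0.00, -0.0, 0.0]]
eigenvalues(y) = [(-0.13+0j), (-0.04+0j), (0.03+0.03j), (0.03-0.03j), (-0+0j)]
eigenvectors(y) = [[(-0.19+0j), 0.51+0.00j, (0.74+0j), (0.74-0j), (0.38+0j)], [(0.22+0j), (0.32+0j), -0.34+0.25j, -0.34-0.25j, -0.27+0.00j], [0.71+0.00j, (0.38+0j), (0.13+0.4j), 0.13-0.40j, (0.71+0j)], [(-0.16+0j), 0.58+0.00j, 0.04-0.13j, 0.04+0.13j, 0.45+0.00j], [-0.62+0.00j, (-0.4+0j), (-0.13+0.24j), (-0.13-0.24j), (-0.29+0j)]]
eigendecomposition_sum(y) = [[-0.00-0.00j, 0.00+0.00j, (0.01+0j), -0.02+0.00j, -0.03+0.00j], [0.00+0.00j, -0.00-0.00j, -0.01-0.00j, (0.03-0j), 0.03-0.00j], [(0.01+0j), (-0.02-0j), (-0.02-0j), 0.08-0.00j, 0.10-0.00j], [-0.00-0.00j, 0.00+0.00j, (0.01+0j), -0.02+0.00j, -0.02+0.00j], [-0.01-0.00j, 0.01+0.00j, (0.02+0j), (-0.07+0j), (-0.09+0j)]] + [[(-0.01+0j), -0.03+0.00j, (0.01+0j), -0.01-0.00j, (0.01+0j)], [-0.01+0.00j, (-0.02+0j), 0.00+0.00j, -0.01-0.00j, 0j], [(-0.01+0j), -0.02+0.00j, 0.01+0.00j, (-0.01-0j), 0.01+0.00j], [-0.01+0.00j, (-0.03+0j), (0.01+0j), (-0.02-0j), 0.01+0.00j], [0.01-0.00j, 0.02-0.00j, -0.01-0.00j, (0.01+0j), -0.01-0.00j]] + [[(0.02+0.01j), (0.01-0.01j), (0.01-0.01j), (-0.02-0j), (0.01-0.02j)], [(-0.01+0j), 0.00+0.01j, 0.00+0.01j, (0.01-0j), 0.00+0.01j], [(-0+0.01j), (0.01+0j), (0.01+0j), -0.00-0.01j, (0.01+0j)], [-0j, (-0-0j), (-0-0j), (-0+0j), (-0-0j)], [(-0.01+0.01j), 0.00+0.00j, 0.00+0.00j, 0.01-0.01j, 0.01+0.01j]] + [[0.02-0.01j,(0.01+0.01j),0.01+0.01j,-0.02+0.00j,0.01+0.02j], [-0.01-0.00j,-0.01j,0.00-0.01j,0.01+0.00j,-0.01j], [(-0-0.01j),0.01-0.00j,0.01-0.00j,(-0+0.01j),0.01-0.00j], [0j,-0.00+0.00j,(-0+0j),(-0-0j),-0.00+0.00j], [-0.01-0.01j,-0j,0.00-0.00j,0.01+0.01j,(0.01-0.01j)]] + [[-0j, -0j, (-0-0j), -0.00+0.00j, -0.00-0.00j], [-0.00+0.00j, -0.00+0.00j, 0j, -0j, 0j], [-0j, -0j, (-0-0j), (-0+0j), -0.00-0.00j], [-0j, 0.00-0.00j, -0.00-0.00j, (-0+0j), (-0-0j)], [(-0+0j), (-0+0j), 0j, -0j, 0.00+0.00j]]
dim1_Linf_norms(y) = [0.08, 0.04, 0.13, 0.04, 0.08]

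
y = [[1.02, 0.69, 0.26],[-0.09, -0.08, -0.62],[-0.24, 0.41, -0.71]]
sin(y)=[[0.87, 0.62, 0.26],  [-0.09, -0.12, -0.6],  [-0.22, 0.40, -0.73]]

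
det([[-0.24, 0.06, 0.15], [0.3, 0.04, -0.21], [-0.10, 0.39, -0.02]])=0.000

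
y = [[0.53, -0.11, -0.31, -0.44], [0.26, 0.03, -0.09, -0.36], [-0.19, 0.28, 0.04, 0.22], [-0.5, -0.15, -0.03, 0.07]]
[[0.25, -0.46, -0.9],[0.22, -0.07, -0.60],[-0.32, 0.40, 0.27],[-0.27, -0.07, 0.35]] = y @ [[0.56, -0.28, -0.47],  [-0.51, 1.2, -0.34],  [1.06, 0.69, 0.61],  [-0.51, -0.08, 1.14]]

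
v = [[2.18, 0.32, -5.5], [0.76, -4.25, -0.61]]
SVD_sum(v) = [[2.24, -0.57, -5.38], [0.48, -0.12, -1.16]] + [[-0.06, 0.89, -0.12], [0.28, -4.13, 0.55]]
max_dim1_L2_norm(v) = 5.92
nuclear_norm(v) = 10.26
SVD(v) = [[-0.98, -0.21], [-0.21, 0.98]] @ diag([5.991219312881677, 4.268757564555949]) @ [[-0.38, 0.10, 0.92], [0.07, -0.99, 0.13]]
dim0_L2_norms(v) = [2.31, 4.26, 5.53]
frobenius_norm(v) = 7.36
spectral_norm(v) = 5.99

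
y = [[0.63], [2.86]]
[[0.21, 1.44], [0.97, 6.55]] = y @ [[0.34, 2.29]]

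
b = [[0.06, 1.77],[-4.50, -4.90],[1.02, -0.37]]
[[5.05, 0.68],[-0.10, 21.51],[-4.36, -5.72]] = b @[[-3.2, -5.4], [2.96, 0.57]]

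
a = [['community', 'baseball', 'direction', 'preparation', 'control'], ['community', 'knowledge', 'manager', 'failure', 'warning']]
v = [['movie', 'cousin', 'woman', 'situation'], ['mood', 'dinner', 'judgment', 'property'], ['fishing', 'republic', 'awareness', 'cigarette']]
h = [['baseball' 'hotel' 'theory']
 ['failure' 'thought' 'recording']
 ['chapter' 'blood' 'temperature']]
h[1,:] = ['failure', 'thought', 'recording']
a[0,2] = 'direction'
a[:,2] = ['direction', 'manager']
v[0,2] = 'woman'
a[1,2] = 'manager'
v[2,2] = 'awareness'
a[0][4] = 'control'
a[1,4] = 'warning'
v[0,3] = 'situation'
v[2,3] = 'cigarette'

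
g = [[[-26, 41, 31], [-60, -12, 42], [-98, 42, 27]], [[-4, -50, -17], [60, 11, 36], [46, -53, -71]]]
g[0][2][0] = -98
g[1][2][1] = -53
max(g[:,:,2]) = 42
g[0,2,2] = 27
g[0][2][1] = 42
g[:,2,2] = [27, -71]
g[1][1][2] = 36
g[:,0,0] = [-26, -4]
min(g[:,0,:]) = -50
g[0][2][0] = -98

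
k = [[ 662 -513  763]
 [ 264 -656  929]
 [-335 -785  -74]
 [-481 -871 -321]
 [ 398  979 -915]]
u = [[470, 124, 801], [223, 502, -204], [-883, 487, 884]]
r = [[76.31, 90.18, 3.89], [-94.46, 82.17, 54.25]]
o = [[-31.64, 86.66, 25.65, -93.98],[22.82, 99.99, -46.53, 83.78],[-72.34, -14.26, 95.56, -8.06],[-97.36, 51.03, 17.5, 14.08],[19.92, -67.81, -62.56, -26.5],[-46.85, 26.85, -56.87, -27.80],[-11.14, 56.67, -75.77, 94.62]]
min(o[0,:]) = -93.98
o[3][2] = 17.5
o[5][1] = 26.85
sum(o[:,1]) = 239.13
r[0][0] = 76.31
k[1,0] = 264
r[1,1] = 82.17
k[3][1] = -871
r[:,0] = [76.31, -94.46]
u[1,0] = 223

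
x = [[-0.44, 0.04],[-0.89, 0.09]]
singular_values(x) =[1.0, 0.0]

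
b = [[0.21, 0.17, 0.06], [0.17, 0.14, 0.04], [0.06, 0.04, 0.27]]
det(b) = 0.000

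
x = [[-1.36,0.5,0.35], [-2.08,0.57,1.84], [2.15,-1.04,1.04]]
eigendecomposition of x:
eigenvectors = [[(0.38+0j), (-0.29+0.08j), -0.29-0.08j], [0.92+0.00j, (-0.9+0j), -0.90-0.00j], [(0.13+0j), (-0.11-0.29j), -0.11+0.29j]]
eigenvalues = [(-0.03+0j), (0.14+0.77j), (0.14-0.77j)]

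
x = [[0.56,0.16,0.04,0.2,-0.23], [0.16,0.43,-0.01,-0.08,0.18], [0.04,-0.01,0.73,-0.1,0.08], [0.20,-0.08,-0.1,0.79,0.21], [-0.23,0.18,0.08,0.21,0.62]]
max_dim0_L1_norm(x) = 1.38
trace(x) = 3.13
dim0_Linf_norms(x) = [0.56, 0.43, 0.73, 0.79, 0.62]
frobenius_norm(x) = 1.57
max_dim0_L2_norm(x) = 0.85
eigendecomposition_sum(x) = [[0.01, -0.01, -0.00, -0.01, 0.01], [-0.01, 0.01, 0.0, 0.01, -0.01], [-0.00, 0.00, 0.00, 0.0, -0.0], [-0.01, 0.01, 0.00, 0.0, -0.01], [0.01, -0.01, -0.00, -0.01, 0.01]] + [[0.04, 0.13, -0.05, -0.05, 0.04], [0.13, 0.38, -0.15, -0.15, 0.1], [-0.05, -0.15, 0.06, 0.06, -0.04], [-0.05, -0.15, 0.06, 0.06, -0.04], [0.04, 0.10, -0.04, -0.04, 0.03]] + [[0.22,0.08,0.32,0.03,-0.03], [0.08,0.03,0.11,0.01,-0.01], [0.32,0.11,0.49,0.05,-0.05], [0.03,0.01,0.05,0.0,-0.0], [-0.03,-0.01,-0.05,-0.00,0.0]] + [[0.05, 0.02, -0.05, 0.19, 0.08], [0.02, 0.00, -0.01, 0.06, 0.03], [-0.05, -0.01, 0.04, -0.18, -0.08], [0.19, 0.06, -0.18, 0.72, 0.31], [0.08, 0.03, -0.08, 0.31, 0.14]] + [[0.24, -0.05, -0.18, 0.04, -0.33], [-0.05, 0.01, 0.04, -0.01, 0.07], [-0.18, 0.04, 0.14, -0.03, 0.25], [0.04, -0.01, -0.03, 0.01, -0.05], [-0.33, 0.07, 0.25, -0.05, 0.44]]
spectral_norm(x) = 0.95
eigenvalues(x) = [0.03, 0.57, 0.74, 0.95, 0.84]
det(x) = 0.01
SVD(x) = [[-0.23, -0.53, 0.54, 0.28, 0.54], [-0.07, 0.12, 0.19, 0.81, -0.53], [0.22, 0.4, 0.81, -0.33, -0.15], [-0.87, -0.08, 0.08, -0.32, -0.36], [-0.38, 0.73, -0.08, 0.22, 0.52]] @ diag([0.9522443372459587, 0.8386092146972387, 0.7372868165955382, 0.5694032308865445, 0.03245640057471932]) @ [[-0.23, -0.07, 0.22, -0.87, -0.38], [-0.53, 0.12, 0.40, -0.08, 0.73], [0.54, 0.19, 0.81, 0.08, -0.08], [0.28, 0.81, -0.33, -0.32, 0.22], [0.54, -0.53, -0.15, -0.36, 0.52]]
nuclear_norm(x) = 3.13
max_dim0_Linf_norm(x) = 0.79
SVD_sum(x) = [[0.05,0.02,-0.05,0.19,0.08], [0.02,0.00,-0.01,0.06,0.03], [-0.05,-0.01,0.04,-0.18,-0.08], [0.19,0.06,-0.18,0.72,0.31], [0.08,0.03,-0.08,0.31,0.14]] + [[0.24, -0.05, -0.18, 0.04, -0.33], [-0.05, 0.01, 0.04, -0.01, 0.07], [-0.18, 0.04, 0.14, -0.03, 0.25], [0.04, -0.01, -0.03, 0.01, -0.05], [-0.33, 0.07, 0.25, -0.05, 0.44]] + [[0.22, 0.08, 0.32, 0.03, -0.03], [0.08, 0.03, 0.11, 0.01, -0.01], [0.32, 0.11, 0.49, 0.05, -0.05], [0.03, 0.01, 0.05, 0.00, -0.00], [-0.03, -0.01, -0.05, -0.0, 0.0]] + [[0.04,0.13,-0.05,-0.05,0.04],[0.13,0.38,-0.15,-0.15,0.10],[-0.05,-0.15,0.06,0.06,-0.04],[-0.05,-0.15,0.06,0.06,-0.04],[0.04,0.10,-0.04,-0.04,0.03]] + [[0.01,-0.01,-0.00,-0.01,0.01], [-0.01,0.01,0.00,0.01,-0.01], [-0.00,0.0,0.0,0.00,-0.00], [-0.01,0.01,0.00,0.0,-0.01], [0.01,-0.01,-0.00,-0.01,0.01]]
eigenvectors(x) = [[-0.54, 0.28, -0.54, -0.23, -0.53], [0.53, 0.81, -0.19, -0.07, 0.12], [0.15, -0.33, -0.81, 0.22, 0.40], [0.36, -0.32, -0.08, -0.87, -0.08], [-0.52, 0.22, 0.08, -0.38, 0.73]]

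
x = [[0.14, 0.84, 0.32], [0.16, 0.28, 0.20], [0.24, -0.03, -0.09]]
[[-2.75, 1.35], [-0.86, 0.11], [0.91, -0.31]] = x@[[2.53,-1.62], [-2.75,2.52], [-2.48,-1.68]]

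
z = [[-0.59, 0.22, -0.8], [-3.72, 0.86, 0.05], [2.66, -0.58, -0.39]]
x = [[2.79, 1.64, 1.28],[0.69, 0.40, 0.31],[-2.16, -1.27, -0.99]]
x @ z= [[-4.34, 1.28, -2.65], [-1.07, 0.32, -0.65], [3.37, -0.99, 2.05]]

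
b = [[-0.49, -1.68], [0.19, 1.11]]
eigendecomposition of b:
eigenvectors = [[-0.99, 0.78],[0.14, -0.63]]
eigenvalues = [-0.26, 0.88]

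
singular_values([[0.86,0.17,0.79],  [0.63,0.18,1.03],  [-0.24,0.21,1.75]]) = [2.25, 0.99, 0.0]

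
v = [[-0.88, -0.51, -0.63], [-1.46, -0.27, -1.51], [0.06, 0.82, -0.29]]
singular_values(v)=[2.4, 0.94, 0.07]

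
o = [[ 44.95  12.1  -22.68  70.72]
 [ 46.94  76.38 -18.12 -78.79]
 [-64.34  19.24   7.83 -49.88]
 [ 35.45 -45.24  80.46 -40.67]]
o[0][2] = -22.68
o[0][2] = -22.68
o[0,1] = 12.1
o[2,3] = -49.88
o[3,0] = 35.45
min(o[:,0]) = -64.34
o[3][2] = 80.46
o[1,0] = 46.94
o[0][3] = 70.72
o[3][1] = -45.24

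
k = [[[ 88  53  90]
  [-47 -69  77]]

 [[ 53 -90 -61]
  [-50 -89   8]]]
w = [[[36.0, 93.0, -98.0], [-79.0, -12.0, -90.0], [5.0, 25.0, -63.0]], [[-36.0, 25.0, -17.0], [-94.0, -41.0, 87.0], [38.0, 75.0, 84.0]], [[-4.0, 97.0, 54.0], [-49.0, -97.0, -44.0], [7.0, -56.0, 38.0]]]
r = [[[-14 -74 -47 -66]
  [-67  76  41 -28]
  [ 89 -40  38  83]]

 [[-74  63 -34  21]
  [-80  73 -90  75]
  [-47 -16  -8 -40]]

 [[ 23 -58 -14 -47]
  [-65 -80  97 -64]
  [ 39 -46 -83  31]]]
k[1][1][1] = -89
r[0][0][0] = -14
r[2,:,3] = [-47, -64, 31]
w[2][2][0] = 7.0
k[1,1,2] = 8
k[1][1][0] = -50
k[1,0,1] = -90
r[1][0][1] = 63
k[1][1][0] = -50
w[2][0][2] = 54.0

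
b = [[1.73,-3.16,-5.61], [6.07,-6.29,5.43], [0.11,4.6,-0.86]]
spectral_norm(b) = 10.83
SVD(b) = [[0.04, 0.97, -0.24], [0.94, -0.12, -0.31], [-0.33, -0.22, -0.92]] @ diag([10.834983121097885, 6.825069443431585, 2.877111026335332]) @ [[0.53, -0.70, 0.48], [0.14, -0.49, -0.86], [-0.84, -0.52, 0.16]]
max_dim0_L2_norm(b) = 8.41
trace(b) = -5.42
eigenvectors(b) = [[(0.01+0j), -0.78+0.00j, (-0.78-0j)], [0.88+0.00j, (-0.25+0.39j), (-0.25-0.39j)], [-0.48+0.00j, (0.17+0.39j), (0.17-0.39j)]]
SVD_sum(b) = [[0.24, -0.32, 0.22], [5.43, -7.15, 4.88], [-1.9, 2.5, -1.7]] + [[0.91,-3.21,-5.71], [-0.11,0.39,0.70], [-0.2,0.71,1.27]] + [[0.58, 0.37, -0.11], [0.75, 0.47, -0.14], [2.21, 1.39, -0.43]]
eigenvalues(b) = [(-9.23+0j), (1.91+4.41j), (1.91-4.41j)]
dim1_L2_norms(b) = [6.67, 10.29, 4.68]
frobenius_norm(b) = 13.12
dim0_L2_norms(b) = [6.31, 8.41, 7.85]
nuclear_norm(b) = 20.54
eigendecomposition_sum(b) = [[(0.02-0j), -0.04+0.00j, (0.04+0j)], [(3.23-0j), (-5.94+0j), 6.02+0.00j], [(-1.78+0j), 3.27-0.00j, (-3.31-0j)]] + [[0.85+2.25j, (-1.56+0.66j), -2.83+1.23j], [(1.42+0.3j), (-0.17+1.01j), -0.30+1.83j], [0.94-0.91j, (0.67+0.64j), 1.22+1.15j]] + [[(0.85-2.25j), (-1.56-0.66j), -2.83-1.23j], [1.42-0.30j, -0.17-1.01j, -0.30-1.83j], [(0.94+0.91j), (0.67-0.64j), (1.22-1.15j)]]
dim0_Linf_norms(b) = [6.07, 6.29, 5.61]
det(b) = -212.76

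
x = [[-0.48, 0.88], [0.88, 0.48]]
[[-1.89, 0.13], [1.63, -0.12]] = x@[[2.33, -0.17], [-0.88, 0.06]]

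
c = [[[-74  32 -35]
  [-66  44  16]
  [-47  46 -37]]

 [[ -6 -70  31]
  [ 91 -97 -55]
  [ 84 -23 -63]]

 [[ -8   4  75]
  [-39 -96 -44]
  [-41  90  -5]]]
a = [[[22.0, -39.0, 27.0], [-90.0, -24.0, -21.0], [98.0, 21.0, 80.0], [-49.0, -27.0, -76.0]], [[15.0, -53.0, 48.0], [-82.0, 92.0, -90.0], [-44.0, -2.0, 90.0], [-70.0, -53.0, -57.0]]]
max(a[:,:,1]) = 92.0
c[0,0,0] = -74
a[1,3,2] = -57.0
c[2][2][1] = 90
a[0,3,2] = -76.0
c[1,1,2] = -55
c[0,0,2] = -35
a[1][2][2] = 90.0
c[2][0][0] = -8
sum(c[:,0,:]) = -51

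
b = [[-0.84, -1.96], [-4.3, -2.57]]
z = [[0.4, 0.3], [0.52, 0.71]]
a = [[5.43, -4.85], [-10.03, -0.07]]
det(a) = -49.03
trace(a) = 5.36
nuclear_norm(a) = 15.86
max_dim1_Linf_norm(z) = 0.71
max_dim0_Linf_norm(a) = 10.03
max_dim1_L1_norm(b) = 6.87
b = z @ a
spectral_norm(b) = 5.32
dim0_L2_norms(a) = [11.41, 4.85]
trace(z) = 1.11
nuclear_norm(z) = 1.13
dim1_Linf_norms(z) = [0.4, 0.71]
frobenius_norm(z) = 1.01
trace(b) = -3.41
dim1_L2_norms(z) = [0.5, 0.88]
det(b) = -6.27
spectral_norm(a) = 11.66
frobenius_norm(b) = 5.44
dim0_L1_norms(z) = [0.92, 1.01]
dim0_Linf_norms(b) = [4.3, 2.57]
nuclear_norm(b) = 6.49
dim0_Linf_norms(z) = [0.52, 0.71]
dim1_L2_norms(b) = [2.13, 5.01]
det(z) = 0.13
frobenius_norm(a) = 12.39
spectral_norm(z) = 1.00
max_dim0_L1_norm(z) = 1.01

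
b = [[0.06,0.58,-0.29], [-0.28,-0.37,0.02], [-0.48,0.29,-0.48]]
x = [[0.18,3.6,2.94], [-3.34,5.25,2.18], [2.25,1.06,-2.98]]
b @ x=[[-2.58, 2.95, 2.31], [1.23, -2.93, -1.69], [-2.13, -0.71, 0.65]]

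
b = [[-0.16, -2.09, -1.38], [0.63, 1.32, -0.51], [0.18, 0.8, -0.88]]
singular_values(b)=[2.73, 1.61, 0.28]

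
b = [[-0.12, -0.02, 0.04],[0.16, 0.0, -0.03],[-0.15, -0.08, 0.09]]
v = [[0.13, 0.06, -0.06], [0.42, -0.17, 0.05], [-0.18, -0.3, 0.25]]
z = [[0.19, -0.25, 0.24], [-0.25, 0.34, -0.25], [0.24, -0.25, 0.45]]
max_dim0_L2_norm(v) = 0.48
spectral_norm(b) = 0.27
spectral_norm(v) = 0.48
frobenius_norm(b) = 0.28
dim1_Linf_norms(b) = [0.12, 0.16, 0.15]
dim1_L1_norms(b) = [0.18, 0.19, 0.32]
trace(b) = -0.03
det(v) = -0.00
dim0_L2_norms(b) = [0.25, 0.08, 0.1]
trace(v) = 0.21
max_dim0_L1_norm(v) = 0.73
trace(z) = 0.98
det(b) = -0.00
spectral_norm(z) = 0.83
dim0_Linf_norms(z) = [0.25, 0.34, 0.45]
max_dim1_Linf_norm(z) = 0.45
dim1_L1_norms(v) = [0.25, 0.64, 0.73]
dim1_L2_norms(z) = [0.4, 0.49, 0.57]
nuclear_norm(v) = 0.92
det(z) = -0.00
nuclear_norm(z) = 0.99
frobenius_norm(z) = 0.85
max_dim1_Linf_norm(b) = 0.16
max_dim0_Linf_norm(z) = 0.45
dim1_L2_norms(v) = [0.16, 0.46, 0.43]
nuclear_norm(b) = 0.34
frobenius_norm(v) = 0.65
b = z @ v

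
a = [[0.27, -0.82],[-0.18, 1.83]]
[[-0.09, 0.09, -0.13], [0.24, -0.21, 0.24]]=a @[[0.09, -0.04, -0.1], [0.14, -0.12, 0.12]]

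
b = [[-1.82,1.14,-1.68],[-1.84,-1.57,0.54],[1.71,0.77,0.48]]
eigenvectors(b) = [[(-0.66+0j), -0.66-0.00j, -0.32+0.00j], [(0.09-0.63j), 0.09+0.63j, (0.54+0j)], [(0.14+0.37j), 0.14-0.37j, 0.78+0.00j]]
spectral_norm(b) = 3.31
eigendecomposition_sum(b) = [[(-0.9+1.11j),0.60+0.79j,(-0.79-0.09j)],[-0.94-1.01j,(-0.83+0.47j),(0.19-0.75j)],[0.82+0.27j,0.32-0.51j,(0.12+0.47j)]] + [[-0.90-1.11j, (0.6-0.79j), -0.79+0.09j],[(-0.94+1.01j), -0.83-0.47j, (0.19+0.75j)],[0.82-0.27j, 0.32+0.51j, (0.12-0.47j)]] + [[(-0.03+0j), (-0.06+0j), (-0.1+0j)], [(0.05-0j), 0.10-0.00j, 0.16-0.00j], [0.07-0.00j, 0.14-0.00j, 0.24-0.00j]]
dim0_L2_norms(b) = [3.1, 2.09, 1.83]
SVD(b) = [[-0.6, 0.75, 0.29], [-0.57, -0.65, 0.51], [0.57, 0.14, 0.81]] @ diag([3.3120411828486604, 2.508573926725469, 0.24766924974167806]) @ [[0.94, 0.20, 0.29], [0.03, 0.79, -0.61], [-0.35, 0.58, 0.73]]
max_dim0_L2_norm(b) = 3.1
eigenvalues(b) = [(-1.61+2.04j), (-1.61-2.04j), (0.3+0j)]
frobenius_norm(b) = 4.16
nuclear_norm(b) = 6.07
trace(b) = -2.91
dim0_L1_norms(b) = [5.37, 3.48, 2.7]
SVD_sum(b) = [[-1.85,-0.39,-0.58], [-1.75,-0.37,-0.55], [1.77,0.37,0.55]] + [[0.05,1.48,-1.16], [-0.04,-1.28,0.99], [0.01,0.28,-0.22]] + [[-0.03, 0.04, 0.05], [-0.04, 0.07, 0.09], [-0.07, 0.12, 0.15]]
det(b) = 2.06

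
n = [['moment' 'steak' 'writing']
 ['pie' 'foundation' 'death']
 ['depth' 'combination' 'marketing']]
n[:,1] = ['steak', 'foundation', 'combination']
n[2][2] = 'marketing'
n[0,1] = 'steak'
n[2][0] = 'depth'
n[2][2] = 'marketing'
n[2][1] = 'combination'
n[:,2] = ['writing', 'death', 'marketing']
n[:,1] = ['steak', 'foundation', 'combination']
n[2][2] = 'marketing'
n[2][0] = 'depth'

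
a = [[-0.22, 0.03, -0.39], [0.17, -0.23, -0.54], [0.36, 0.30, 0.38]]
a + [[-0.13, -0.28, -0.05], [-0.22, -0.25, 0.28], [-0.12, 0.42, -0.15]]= [[-0.35,  -0.25,  -0.44], [-0.05,  -0.48,  -0.26], [0.24,  0.72,  0.23]]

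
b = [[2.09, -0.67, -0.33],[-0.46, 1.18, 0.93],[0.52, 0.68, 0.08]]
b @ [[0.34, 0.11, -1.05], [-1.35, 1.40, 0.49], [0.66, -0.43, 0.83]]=[[1.4,-0.57,-2.80], [-1.14,1.2,1.83], [-0.69,0.97,-0.15]]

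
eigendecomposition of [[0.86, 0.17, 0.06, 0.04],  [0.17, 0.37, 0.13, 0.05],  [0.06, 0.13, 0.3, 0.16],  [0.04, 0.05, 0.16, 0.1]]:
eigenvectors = [[0.92, 0.36, -0.14, -0.02], [0.33, -0.54, 0.77, 0.07], [0.18, -0.68, -0.50, -0.5], [0.1, -0.34, -0.36, 0.86]]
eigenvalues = [0.94, 0.45, 0.23, 0.01]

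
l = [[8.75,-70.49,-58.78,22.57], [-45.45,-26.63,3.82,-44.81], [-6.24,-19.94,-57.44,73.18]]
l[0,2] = -58.78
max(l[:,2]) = 3.82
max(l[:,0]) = 8.75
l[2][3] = 73.18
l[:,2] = [-58.78, 3.82, -57.44]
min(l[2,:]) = -57.44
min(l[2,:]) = -57.44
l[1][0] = -45.45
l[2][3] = 73.18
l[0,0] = 8.75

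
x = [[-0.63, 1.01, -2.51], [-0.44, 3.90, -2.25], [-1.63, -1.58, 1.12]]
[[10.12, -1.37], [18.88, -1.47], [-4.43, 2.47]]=x @ [[-2.03, -0.95], [3.36, -0.04], [-2.17, 0.77]]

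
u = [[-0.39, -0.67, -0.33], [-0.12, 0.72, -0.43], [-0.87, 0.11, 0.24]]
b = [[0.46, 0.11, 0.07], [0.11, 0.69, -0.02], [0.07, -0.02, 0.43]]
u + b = [[0.07, -0.56, -0.26], [-0.01, 1.41, -0.45], [-0.80, 0.09, 0.67]]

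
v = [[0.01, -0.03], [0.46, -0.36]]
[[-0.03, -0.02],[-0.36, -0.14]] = v@[[-0.09, 0.33],  [0.89, 0.81]]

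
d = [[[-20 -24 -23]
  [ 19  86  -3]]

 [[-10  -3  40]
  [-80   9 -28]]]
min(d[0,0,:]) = -24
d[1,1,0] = -80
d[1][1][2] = -28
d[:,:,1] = [[-24, 86], [-3, 9]]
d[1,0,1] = -3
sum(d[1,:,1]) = 6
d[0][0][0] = -20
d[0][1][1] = 86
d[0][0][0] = -20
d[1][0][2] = 40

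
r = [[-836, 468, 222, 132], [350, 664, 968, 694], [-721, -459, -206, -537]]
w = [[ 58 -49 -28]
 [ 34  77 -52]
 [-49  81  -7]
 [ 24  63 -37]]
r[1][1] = 664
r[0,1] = 468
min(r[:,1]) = -459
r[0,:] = [-836, 468, 222, 132]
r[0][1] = 468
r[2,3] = -537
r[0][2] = 222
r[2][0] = -721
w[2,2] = -7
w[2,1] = 81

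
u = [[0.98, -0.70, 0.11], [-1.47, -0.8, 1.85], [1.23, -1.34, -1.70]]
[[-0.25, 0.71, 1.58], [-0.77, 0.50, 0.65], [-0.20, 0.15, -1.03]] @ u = [[0.65, -2.51, -1.4], [-0.69, -0.73, -0.26], [-1.68, 1.40, 2.01]]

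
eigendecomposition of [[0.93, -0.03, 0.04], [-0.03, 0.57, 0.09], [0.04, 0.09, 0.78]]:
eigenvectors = [[-0.11,-0.97,-0.21], [-0.93,0.02,0.37], [0.35,-0.23,0.91]]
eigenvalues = [0.53, 0.94, 0.81]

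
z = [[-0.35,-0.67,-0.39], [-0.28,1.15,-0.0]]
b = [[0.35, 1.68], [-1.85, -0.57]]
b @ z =[[-0.59, 1.70, -0.14], [0.81, 0.58, 0.72]]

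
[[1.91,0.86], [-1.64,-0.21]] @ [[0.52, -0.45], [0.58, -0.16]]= [[1.49,-1.00],  [-0.97,0.77]]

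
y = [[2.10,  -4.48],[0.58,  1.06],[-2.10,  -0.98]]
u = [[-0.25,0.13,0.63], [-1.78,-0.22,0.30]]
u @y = [[-1.77,  0.64], [-4.50,  7.45]]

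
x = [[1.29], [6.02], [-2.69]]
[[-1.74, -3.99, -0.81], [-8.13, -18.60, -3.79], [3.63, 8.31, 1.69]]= x@[[-1.35,  -3.09,  -0.63]]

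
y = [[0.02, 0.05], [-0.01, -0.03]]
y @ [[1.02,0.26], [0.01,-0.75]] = [[0.02, -0.03], [-0.01, 0.02]]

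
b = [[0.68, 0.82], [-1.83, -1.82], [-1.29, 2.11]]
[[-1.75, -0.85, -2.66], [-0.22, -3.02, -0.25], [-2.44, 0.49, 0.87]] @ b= [[3.8, -5.50], [5.7, 4.79], [-3.68, -1.06]]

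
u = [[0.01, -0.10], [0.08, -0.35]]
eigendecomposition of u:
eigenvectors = [[0.97, 0.29], [0.23, 0.96]]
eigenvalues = [-0.01, -0.33]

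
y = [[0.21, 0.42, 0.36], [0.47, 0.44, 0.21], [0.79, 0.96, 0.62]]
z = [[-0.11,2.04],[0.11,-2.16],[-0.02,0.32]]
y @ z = [[0.02, -0.36],[-0.01, 0.08],[0.01, -0.26]]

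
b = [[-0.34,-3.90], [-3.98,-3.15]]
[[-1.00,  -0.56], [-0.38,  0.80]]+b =[[-1.34, -4.46], [-4.36, -2.35]]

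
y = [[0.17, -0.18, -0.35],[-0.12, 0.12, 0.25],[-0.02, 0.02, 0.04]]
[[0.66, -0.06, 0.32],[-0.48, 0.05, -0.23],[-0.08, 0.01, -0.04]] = y @ [[0.64, 1.07, 2.07],[0.84, -0.42, 0.69],[-2.01, 0.92, -0.26]]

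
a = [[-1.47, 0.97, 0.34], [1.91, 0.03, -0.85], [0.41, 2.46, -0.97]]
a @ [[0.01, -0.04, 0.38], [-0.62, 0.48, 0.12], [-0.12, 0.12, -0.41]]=[[-0.66, 0.57, -0.58], [0.1, -0.16, 1.08], [-1.40, 1.05, 0.85]]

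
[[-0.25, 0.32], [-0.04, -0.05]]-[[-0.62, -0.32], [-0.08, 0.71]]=[[0.37, 0.64], [0.04, -0.76]]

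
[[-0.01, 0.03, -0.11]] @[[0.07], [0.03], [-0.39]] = [[0.04]]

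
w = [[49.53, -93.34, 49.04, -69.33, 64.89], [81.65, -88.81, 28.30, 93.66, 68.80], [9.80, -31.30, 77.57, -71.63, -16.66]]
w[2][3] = -71.63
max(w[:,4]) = 68.8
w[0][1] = -93.34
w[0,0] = 49.53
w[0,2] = 49.04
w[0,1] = -93.34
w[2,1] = -31.3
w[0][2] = 49.04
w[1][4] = 68.8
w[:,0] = [49.53, 81.65, 9.8]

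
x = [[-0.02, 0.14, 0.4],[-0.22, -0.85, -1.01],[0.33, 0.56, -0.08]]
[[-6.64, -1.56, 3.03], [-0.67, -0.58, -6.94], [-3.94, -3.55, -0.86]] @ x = [[1.48, 2.09, -1.32],[-2.15, -3.49, 0.87],[0.58, 1.98, 2.08]]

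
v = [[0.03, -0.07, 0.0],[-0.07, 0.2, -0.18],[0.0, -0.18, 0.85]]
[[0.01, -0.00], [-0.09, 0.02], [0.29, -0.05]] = v@ [[0.03, -0.00],[-0.17, 0.03],[0.31, -0.05]]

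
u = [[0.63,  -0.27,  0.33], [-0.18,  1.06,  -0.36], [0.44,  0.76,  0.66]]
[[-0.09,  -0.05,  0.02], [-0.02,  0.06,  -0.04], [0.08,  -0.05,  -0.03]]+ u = [[0.54, -0.32, 0.35], [-0.2, 1.12, -0.4], [0.52, 0.71, 0.63]]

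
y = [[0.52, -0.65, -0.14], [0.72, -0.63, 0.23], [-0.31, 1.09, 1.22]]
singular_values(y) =[1.87, 0.97, 0.0]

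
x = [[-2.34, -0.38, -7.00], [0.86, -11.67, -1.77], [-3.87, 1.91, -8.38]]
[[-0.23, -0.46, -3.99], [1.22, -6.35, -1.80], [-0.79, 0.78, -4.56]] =x @ [[0.32,  -0.07,  -0.07],[-0.07,  0.53,  0.06],[-0.07,  0.06,  0.59]]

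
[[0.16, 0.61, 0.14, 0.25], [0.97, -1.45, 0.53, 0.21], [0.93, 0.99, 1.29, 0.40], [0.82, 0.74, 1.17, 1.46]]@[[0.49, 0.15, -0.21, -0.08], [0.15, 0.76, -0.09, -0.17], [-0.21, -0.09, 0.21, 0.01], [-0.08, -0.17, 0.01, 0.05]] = [[0.12, 0.43, -0.06, -0.1], [0.13, -1.04, 0.04, 0.18], [0.3, 0.71, -0.01, -0.21], [0.15, 0.33, 0.02, -0.11]]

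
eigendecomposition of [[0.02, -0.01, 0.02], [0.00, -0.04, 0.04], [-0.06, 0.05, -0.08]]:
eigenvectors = [[0.18,-0.33,0.33], [0.55,0.67,-0.67], [-0.82,0.67,-0.67]]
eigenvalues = [-0.1, 0.0, -0.0]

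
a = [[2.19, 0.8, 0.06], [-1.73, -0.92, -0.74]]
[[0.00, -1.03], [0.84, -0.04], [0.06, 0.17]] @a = [[1.78, 0.95, 0.76], [1.91, 0.71, 0.08], [-0.16, -0.11, -0.12]]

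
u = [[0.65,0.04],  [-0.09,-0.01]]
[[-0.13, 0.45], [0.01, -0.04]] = u @ [[-0.30, 0.96], [1.62, -4.43]]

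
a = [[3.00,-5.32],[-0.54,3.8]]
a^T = [[3.00, -0.54], [-5.32, 3.80]]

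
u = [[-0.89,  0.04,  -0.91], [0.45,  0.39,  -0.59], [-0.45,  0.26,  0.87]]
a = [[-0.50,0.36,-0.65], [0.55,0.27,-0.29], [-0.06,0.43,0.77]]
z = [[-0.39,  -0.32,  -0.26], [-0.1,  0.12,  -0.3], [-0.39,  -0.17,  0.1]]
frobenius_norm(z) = 0.79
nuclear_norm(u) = 2.95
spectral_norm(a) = 1.06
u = a + z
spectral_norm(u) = 1.40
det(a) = -0.48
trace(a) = 0.54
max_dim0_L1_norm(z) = 0.88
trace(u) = 0.37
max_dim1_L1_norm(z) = 0.97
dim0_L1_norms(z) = [0.88, 0.61, 0.66]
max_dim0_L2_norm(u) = 1.39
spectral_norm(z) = 0.68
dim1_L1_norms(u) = [1.84, 1.43, 1.58]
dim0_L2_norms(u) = [1.09, 0.47, 1.39]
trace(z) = -0.17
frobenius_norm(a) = 1.43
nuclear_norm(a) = 2.41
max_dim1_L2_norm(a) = 0.9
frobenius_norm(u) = 1.83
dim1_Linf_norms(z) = [0.39, 0.3, 0.39]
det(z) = -0.04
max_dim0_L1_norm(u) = 2.37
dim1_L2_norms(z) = [0.57, 0.34, 0.44]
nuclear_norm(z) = 1.22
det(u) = -0.71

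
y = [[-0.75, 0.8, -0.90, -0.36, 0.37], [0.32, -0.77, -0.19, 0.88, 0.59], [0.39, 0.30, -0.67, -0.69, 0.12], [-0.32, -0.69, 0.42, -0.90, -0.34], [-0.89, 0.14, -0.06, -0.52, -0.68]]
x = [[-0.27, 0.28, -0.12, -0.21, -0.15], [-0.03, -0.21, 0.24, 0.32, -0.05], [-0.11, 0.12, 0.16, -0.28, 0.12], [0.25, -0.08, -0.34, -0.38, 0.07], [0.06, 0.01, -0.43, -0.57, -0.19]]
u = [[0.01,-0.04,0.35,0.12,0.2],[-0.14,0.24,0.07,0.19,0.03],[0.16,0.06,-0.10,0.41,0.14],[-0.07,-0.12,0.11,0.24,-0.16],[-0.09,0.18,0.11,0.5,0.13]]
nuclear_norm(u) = 1.82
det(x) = 0.00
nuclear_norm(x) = 2.10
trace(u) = 0.52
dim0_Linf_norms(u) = [0.16, 0.24, 0.35, 0.5, 0.2]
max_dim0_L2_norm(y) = 1.57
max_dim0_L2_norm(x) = 0.83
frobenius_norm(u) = 0.98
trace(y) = -3.77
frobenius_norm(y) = 2.92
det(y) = -0.90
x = y @ u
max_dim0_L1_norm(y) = 3.35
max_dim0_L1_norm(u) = 1.46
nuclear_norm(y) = 5.80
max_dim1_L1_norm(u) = 1.01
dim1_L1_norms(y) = [3.18, 2.75, 2.17, 2.67, 2.29]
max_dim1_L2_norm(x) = 0.74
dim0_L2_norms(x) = [0.39, 0.38, 0.63, 0.83, 0.28]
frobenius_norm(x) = 1.21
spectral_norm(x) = 1.02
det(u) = -0.00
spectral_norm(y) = 2.03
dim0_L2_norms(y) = [1.31, 1.35, 1.21, 1.57, 1.04]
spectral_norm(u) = 0.79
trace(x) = -0.89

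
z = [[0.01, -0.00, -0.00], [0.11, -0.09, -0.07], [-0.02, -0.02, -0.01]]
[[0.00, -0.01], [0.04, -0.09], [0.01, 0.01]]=z@ [[0.07, -0.61], [-0.28, 0.21], [-0.13, 0.06]]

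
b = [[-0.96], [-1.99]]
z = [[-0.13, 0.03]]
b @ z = [[0.12, -0.03],[0.26, -0.06]]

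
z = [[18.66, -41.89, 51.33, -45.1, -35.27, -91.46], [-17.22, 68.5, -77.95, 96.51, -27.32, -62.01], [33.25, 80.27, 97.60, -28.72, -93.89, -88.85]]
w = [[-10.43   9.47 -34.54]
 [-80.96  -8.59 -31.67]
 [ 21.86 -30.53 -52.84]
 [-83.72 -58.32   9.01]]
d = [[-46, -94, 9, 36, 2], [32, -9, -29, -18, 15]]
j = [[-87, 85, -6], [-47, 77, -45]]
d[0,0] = -46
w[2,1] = -30.53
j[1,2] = -45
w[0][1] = 9.47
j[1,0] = -47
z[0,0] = 18.66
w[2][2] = -52.84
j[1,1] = 77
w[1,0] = -80.96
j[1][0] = -47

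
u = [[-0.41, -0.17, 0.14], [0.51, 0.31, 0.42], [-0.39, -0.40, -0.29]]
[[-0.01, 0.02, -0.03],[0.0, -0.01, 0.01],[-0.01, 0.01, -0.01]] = u @ [[0.02, -0.03, 0.05], [0.01, -0.01, 0.02], [-0.02, 0.02, -0.05]]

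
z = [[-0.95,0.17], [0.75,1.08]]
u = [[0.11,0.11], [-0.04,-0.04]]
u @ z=[[-0.02,  0.14], [0.01,  -0.05]]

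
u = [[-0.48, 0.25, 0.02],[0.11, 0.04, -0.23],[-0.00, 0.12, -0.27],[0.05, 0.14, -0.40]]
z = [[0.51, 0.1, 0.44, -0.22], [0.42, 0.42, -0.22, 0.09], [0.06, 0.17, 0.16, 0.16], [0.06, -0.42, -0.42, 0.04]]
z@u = [[-0.24, 0.15, -0.04], [-0.15, 0.11, -0.06], [-0.00, 0.06, -0.15], [-0.07, -0.05, 0.20]]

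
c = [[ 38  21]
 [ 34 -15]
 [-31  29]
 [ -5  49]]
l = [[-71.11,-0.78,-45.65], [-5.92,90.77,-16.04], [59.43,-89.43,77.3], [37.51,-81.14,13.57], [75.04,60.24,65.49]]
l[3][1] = -81.14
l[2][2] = 77.3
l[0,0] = -71.11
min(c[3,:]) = -5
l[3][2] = 13.57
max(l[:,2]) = 77.3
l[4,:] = [75.04, 60.24, 65.49]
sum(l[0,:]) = -117.53999999999999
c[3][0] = -5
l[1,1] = 90.77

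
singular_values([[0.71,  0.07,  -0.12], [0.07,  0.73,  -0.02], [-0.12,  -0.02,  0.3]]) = [0.81, 0.66, 0.27]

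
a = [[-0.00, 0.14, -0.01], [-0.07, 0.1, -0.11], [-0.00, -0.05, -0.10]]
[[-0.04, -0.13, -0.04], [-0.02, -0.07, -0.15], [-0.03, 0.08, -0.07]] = a @ [[-0.85, 0.11, 0.51], [-0.24, -0.95, -0.19], [0.47, -0.29, 0.84]]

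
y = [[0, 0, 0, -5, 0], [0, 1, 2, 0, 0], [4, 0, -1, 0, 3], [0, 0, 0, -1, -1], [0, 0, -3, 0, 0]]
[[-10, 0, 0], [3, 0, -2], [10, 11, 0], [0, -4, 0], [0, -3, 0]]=y@[[4, 0, 0], [3, -2, -2], [0, 1, 0], [2, 0, 0], [-2, 4, 0]]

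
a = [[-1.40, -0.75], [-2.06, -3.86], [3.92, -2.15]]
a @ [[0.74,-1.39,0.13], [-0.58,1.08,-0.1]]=[[-0.6,1.14,-0.11], [0.71,-1.31,0.12], [4.15,-7.77,0.72]]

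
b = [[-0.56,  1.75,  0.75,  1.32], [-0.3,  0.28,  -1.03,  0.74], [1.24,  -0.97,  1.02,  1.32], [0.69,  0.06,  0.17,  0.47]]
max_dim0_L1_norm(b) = 3.85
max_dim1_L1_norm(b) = 4.55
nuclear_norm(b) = 6.50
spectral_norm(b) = 2.45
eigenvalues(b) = [(1.61+0.29j), (1.61-0.29j), (-1.01+0.36j), (-1.01-0.36j)]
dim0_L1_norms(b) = [2.79, 3.06, 2.97, 3.85]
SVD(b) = [[-0.73, -0.65, -0.21, -0.06], [-0.04, -0.26, 0.96, -0.10], [-0.63, 0.70, 0.13, -0.31], [-0.26, 0.16, 0.13, 0.94]] @ diag([2.4479241950451565, 2.4067598868081235, 1.2168952254576313, 0.42783173423939824]) @ [[-0.22,-0.28,-0.49,-0.8], [0.59,-0.78,0.22,-0.02], [0.07,-0.19,-0.81,0.55], [0.77,0.53,-0.23,-0.26]]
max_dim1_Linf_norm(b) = 1.75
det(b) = 3.07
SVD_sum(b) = [[0.39, 0.51, 0.87, 1.42],[0.02, 0.03, 0.05, 0.08],[0.34, 0.44, 0.75, 1.23],[0.14, 0.18, 0.31, 0.5]] + [[-0.92, 1.21, -0.34, 0.03], [-0.37, 0.49, -0.14, 0.01], [0.99, -1.31, 0.37, -0.03], [0.23, -0.3, 0.08, -0.01]] + [[-0.02, 0.05, 0.21, -0.14], [0.08, -0.22, -0.95, 0.64], [0.01, -0.03, -0.13, 0.09], [0.01, -0.03, -0.13, 0.09]] + [[-0.02,-0.01,0.01,0.01], [-0.03,-0.02,0.01,0.01], [-0.1,-0.07,0.03,0.03], [0.31,0.21,-0.09,-0.11]]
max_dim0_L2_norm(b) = 2.06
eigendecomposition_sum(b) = [[0.20+0.24j,0.28+0.11j,0.04+0.23j,(0.58+0.47j)], [-0.12+0.84j,0.30+0.76j,-0.39+0.50j,0.11+2.01j], [(0.45-1.14j),-0.16-1.17j,0.72-0.58j,(0.53-2.87j)], [0.18-0.02j,0.14-0.10j,(0.12+0.05j),0.40-0.14j]] + [[(0.2-0.24j), (0.28-0.11j), 0.04-0.23j, (0.58-0.47j)], [-0.12-0.84j, (0.3-0.76j), (-0.39-0.5j), (0.11-2.01j)], [(0.45+1.14j), (-0.16+1.17j), 0.72+0.58j, 0.53+2.87j], [(0.18+0.02j), (0.14+0.1j), 0.12-0.05j, (0.4+0.14j)]] + [[-0.48-0.22j, (0.59+1.1j), (0.33+0.79j), 0.08-1.04j], [(-0.03-0.15j), -0.16+0.33j, -0.13+0.22j, 0.26-0.16j], [0.17-0.01j, (-0.33-0.23j), (-0.21-0.18j), (0.13+0.31j)], [(0.17+0.15j), (-0.11-0.53j), (-0.04-0.37j), (-0.16+0.42j)]] + [[(-0.48+0.22j), 0.59-1.10j, 0.33-0.79j, 0.08+1.04j], [-0.03+0.15j, (-0.16-0.33j), (-0.13-0.22j), (0.26+0.16j)], [0.17+0.01j, -0.33+0.23j, (-0.21+0.18j), (0.13-0.31j)], [0.17-0.15j, (-0.11+0.53j), (-0.04+0.37j), -0.16-0.42j]]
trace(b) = 1.21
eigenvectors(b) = [[(0.1-0.18j), 0.10+0.18j, -0.85+0.00j, (-0.85-0j)],[0.54-0.13j, 0.54+0.13j, -0.15-0.20j, (-0.15+0.2j)],[(-0.8+0j), (-0.8-0j), 0.24-0.12j, (0.24+0.12j)],[-0.06-0.10j, (-0.06+0.1j), (0.35+0.11j), (0.35-0.11j)]]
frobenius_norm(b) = 3.67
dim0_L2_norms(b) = [1.55, 2.02, 1.64, 2.06]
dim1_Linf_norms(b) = [1.75, 1.03, 1.32, 0.69]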